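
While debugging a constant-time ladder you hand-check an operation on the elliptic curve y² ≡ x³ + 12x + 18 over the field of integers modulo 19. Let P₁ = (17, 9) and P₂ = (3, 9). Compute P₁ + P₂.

(18, 10)

(17, 9) + (3, 9). λ = (9 - 9)/(3 - 17) ≡ 0/5 mod 19. 5⁻¹ ≡ 4 (mod 19) since 5·4 = 20 ≡ 1, so λ ≡ 0.
  x = λ² - 17 - 3 = 0 - 20 ≡ 18; y = λ·(17 - 18) - 9 ≡ 10. → (18, 10)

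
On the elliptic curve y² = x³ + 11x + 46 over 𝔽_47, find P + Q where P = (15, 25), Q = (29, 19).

(31, 2)

(15, 25) + (29, 19). λ = (19 - 25)/(29 - 15) ≡ 41/14 mod 47. 14⁻¹ ≡ 37 (mod 47), so λ ≡ 13.
  x = λ² - 15 - 29 = 169 - 44 ≡ 31; y = λ·(15 - 31) - 25 ≡ 2. → (31, 2)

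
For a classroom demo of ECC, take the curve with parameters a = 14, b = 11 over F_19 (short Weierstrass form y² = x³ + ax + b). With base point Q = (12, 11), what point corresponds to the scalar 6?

(5, 15)

Repeated addition: build up to 6Q.
2Q: tangent at (12, 11): λ = (3·12² + 14)/(2·11) ≡ 9/3. 3⁻¹ ≡ 13 (mod 19) since 3·13 = 39 ≡ 1, so λ ≡ 9·13 ≡ 3.
  x = λ² - 12 - 12 = 9 - 24 ≡ 4; y = λ·(12 - 4) - 11 ≡ 13. → (4, 13)
3Q: (4, 13) + (12, 11). λ = (11 - 13)/(12 - 4) ≡ 17/8 mod 19. 8⁻¹ ≡ 12 (mod 19), so λ ≡ 14.
  x = λ² - 4 - 12 = 196 - 16 ≡ 9; y = λ·(4 - 9) - 13 ≡ 12. → (9, 12)
4Q: (9, 12) + (12, 11). λ = (11 - 12)/(12 - 9) ≡ 18/3 mod 19. 3⁻¹ ≡ 13 (mod 19), so λ ≡ 6.
  x = λ² - 9 - 12 = 36 - 21 ≡ 15; y = λ·(9 - 15) - 12 ≡ 9. → (15, 9)
5Q: (15, 9) + (12, 11). λ = (11 - 9)/(12 - 15) ≡ 2/16 mod 19. 16⁻¹ ≡ 6 (mod 19) since 16·6 = 96 ≡ 1, so λ ≡ 12.
  x = λ² - 15 - 12 = 144 - 27 ≡ 3; y = λ·(15 - 3) - 9 ≡ 2. → (3, 2)
6Q: (3, 2) + (12, 11). λ = (11 - 2)/(12 - 3) ≡ 9/9 mod 19. 9⁻¹ ≡ 17 (mod 19), so λ ≡ 1.
  x = λ² - 3 - 12 = 1 - 15 ≡ 5; y = λ·(3 - 5) - 2 ≡ 15. → (5, 15)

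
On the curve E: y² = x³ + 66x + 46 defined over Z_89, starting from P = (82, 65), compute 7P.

Repeated addition: build up to 7P.
2P: tangent at (82, 65): λ = (3·82² + 66)/(2·65) ≡ 35/41. 41⁻¹ ≡ 76 (mod 89) since 41·76 = 3116 ≡ 1, so λ ≡ 35·76 ≡ 79.
  x = λ² - 82 - 82 = 6241 - 164 ≡ 25; y = λ·(82 - 25) - 65 ≡ 77. → (25, 77)
3P: (25, 77) + (82, 65). λ = (65 - 77)/(82 - 25) ≡ 77/57 mod 89. 57⁻¹ ≡ 25 (mod 89), so λ ≡ 56.
  x = λ² - 25 - 82 = 3136 - 107 ≡ 3; y = λ·(25 - 3) - 77 ≡ 87. → (3, 87)
4P: (3, 87) + (82, 65). λ = (65 - 87)/(82 - 3) ≡ 67/79 mod 89. 79⁻¹ ≡ 80 (mod 89) since 79·80 = 6320 ≡ 1, so λ ≡ 20.
  x = λ² - 3 - 82 = 400 - 85 ≡ 48; y = λ·(3 - 48) - 87 ≡ 81. → (48, 81)
5P: (48, 81) + (82, 65). λ = (65 - 81)/(82 - 48) ≡ 73/34 mod 89. 34⁻¹ ≡ 55 (mod 89), so λ ≡ 10.
  x = λ² - 48 - 82 = 100 - 130 ≡ 59; y = λ·(48 - 59) - 81 ≡ 76. → (59, 76)
6P: (59, 76) + (82, 65). λ = (65 - 76)/(82 - 59) ≡ 78/23 mod 89. 23⁻¹ ≡ 31 (mod 89) since 23·31 = 713 ≡ 1, so λ ≡ 15.
  x = λ² - 59 - 82 = 225 - 141 ≡ 84; y = λ·(59 - 84) - 76 ≡ 83. → (84, 83)
7P: (84, 83) + (82, 65). λ = (65 - 83)/(82 - 84) ≡ 71/87 mod 89. 87⁻¹ ≡ 44 (mod 89), so λ ≡ 9.
  x = λ² - 84 - 82 = 81 - 166 ≡ 4; y = λ·(84 - 4) - 83 ≡ 14. → (4, 14)

(4, 14)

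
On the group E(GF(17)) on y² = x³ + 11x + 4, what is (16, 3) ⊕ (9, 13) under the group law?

(16, 3) + (9, 13). λ = (13 - 3)/(9 - 16) ≡ 10/10 mod 17. 10⁻¹ ≡ 12 (mod 17), so λ ≡ 1.
  x = λ² - 16 - 9 = 1 - 25 ≡ 10; y = λ·(16 - 10) - 3 ≡ 3. → (10, 3)

(10, 3)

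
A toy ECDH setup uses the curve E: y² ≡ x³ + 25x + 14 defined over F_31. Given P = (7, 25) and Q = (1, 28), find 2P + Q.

First 2P:
Repeated addition: build up to 2P.
2P: tangent at (7, 25): λ = (3·7² + 25)/(2·25) ≡ 17/19. 19⁻¹ ≡ 18 (mod 31) since 19·18 = 342 ≡ 1, so λ ≡ 17·18 ≡ 27.
  x = λ² - 7 - 7 = 729 - 14 ≡ 2; y = λ·(7 - 2) - 25 ≡ 17. → (2, 17)
2P = (2, 17).
Finally 2P + Q:
(2, 17) + (1, 28). λ = (28 - 17)/(1 - 2) ≡ 11/30 mod 31. 30⁻¹ ≡ 30 (mod 31), so λ ≡ 20.
  x = λ² - 2 - 1 = 400 - 3 ≡ 25; y = λ·(2 - 25) - 17 ≡ 19. → (25, 19)

(25, 19)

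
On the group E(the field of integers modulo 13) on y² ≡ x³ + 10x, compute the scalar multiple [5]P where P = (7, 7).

(7, 7)

Repeated addition: build up to 5P.
2P: tangent at (7, 7): λ = (3·7² + 10)/(2·7) ≡ 1/1. 1⁻¹ ≡ 1 (mod 13), so λ ≡ 1·1 ≡ 1.
  x = λ² - 7 - 7 = 1 - 14 ≡ 0; y = λ·(7 - 0) - 7 ≡ 0. → (0, 0)
3P: (0, 0) + (7, 7). λ = (7 - 0)/(7 - 0) ≡ 7/7 mod 13. 7⁻¹ ≡ 2 (mod 13) since 7·2 = 14 ≡ 1, so λ ≡ 1.
  x = λ² - 0 - 7 = 1 - 7 ≡ 7; y = λ·(0 - 7) - 0 ≡ 6. → (7, 6)
4P: (7, 6) + (7, 7): same x and y₁ ≡ -y₂, so the sum is 𝒪.
5P: 𝒪 + (7, 7) = (7, 7) (identity).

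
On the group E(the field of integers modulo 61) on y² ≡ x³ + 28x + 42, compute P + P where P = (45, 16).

tangent at (45, 16): λ = (3·45² + 28)/(2·16) ≡ 3/32. 32⁻¹ ≡ 21 (mod 61) since 32·21 = 672 ≡ 1, so λ ≡ 3·21 ≡ 2.
  x = λ² - 45 - 45 = 4 - 90 ≡ 36; y = λ·(45 - 36) - 16 ≡ 2. → (36, 2)

(36, 2)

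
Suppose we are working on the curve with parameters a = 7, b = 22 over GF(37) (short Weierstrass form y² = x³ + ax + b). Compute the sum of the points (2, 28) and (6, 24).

(30, 0)

(2, 28) + (6, 24). λ = (24 - 28)/(6 - 2) ≡ 33/4 mod 37. 4⁻¹ ≡ 28 (mod 37), so λ ≡ 36.
  x = λ² - 2 - 6 = 1296 - 8 ≡ 30; y = λ·(2 - 30) - 28 ≡ 0. → (30, 0)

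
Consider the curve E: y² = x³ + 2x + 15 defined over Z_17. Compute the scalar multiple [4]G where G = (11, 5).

Double-and-add on 4 = (100)₂. Start with G = (11, 5) for the leading 1-bit.
double: tangent at (11, 5): λ = (3·11² + 2)/(2·5) ≡ 8/10. 10⁻¹ ≡ 12 (mod 17), so λ ≡ 8·12 ≡ 11.
  x = λ² - 11 - 11 = 121 - 22 ≡ 14; y = λ·(11 - 14) - 5 ≡ 13. → (14, 13)
double: tangent at (14, 13): λ = (3·14² + 2)/(2·13) ≡ 12/9. 9⁻¹ ≡ 2 (mod 17) since 9·2 = 18 ≡ 1, so λ ≡ 12·2 ≡ 7.
  x = λ² - 14 - 14 = 49 - 28 ≡ 4; y = λ·(14 - 4) - 13 ≡ 6. → (4, 6)

(4, 6)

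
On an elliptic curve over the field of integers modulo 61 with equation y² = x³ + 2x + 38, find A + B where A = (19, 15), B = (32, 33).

(13, 59)

(19, 15) + (32, 33). λ = (33 - 15)/(32 - 19) ≡ 18/13 mod 61. 13⁻¹ ≡ 47 (mod 61) since 13·47 = 611 ≡ 1, so λ ≡ 53.
  x = λ² - 19 - 32 = 2809 - 51 ≡ 13; y = λ·(19 - 13) - 15 ≡ 59. → (13, 59)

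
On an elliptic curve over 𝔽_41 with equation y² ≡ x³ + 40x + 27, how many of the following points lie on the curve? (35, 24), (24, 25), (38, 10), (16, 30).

1

(35, 24): 24² ≡ 2, rhs ≡ 22 → off.
(24, 25): 25² ≡ 10, rhs ≡ 10 → on.
(38, 10): 10² ≡ 18, rhs ≡ 3 → off.
(16, 30): 30² ≡ 39, rhs ≡ 7 → off.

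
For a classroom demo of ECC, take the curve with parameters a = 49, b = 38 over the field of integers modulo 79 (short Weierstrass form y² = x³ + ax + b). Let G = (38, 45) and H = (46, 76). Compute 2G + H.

(77, 66)

First 2G:
Repeated addition: build up to 2G.
2G: tangent at (38, 45): λ = (3·38² + 49)/(2·45) ≡ 36/11. 11⁻¹ ≡ 36 (mod 79), so λ ≡ 36·36 ≡ 32.
  x = λ² - 38 - 38 = 1024 - 76 ≡ 0; y = λ·(38 - 0) - 45 ≡ 65. → (0, 65)
2G = (0, 65).
Finally 2G + H:
(0, 65) + (46, 76). λ = (76 - 65)/(46 - 0) ≡ 11/46 mod 79. 46⁻¹ ≡ 67 (mod 79) since 46·67 = 3082 ≡ 1, so λ ≡ 26.
  x = λ² - 0 - 46 = 676 - 46 ≡ 77; y = λ·(0 - 77) - 65 ≡ 66. → (77, 66)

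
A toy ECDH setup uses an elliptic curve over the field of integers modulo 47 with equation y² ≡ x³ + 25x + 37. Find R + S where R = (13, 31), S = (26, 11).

(29, 37)

(13, 31) + (26, 11). λ = (11 - 31)/(26 - 13) ≡ 27/13 mod 47. 13⁻¹ ≡ 29 (mod 47) since 13·29 = 377 ≡ 1, so λ ≡ 31.
  x = λ² - 13 - 26 = 961 - 39 ≡ 29; y = λ·(13 - 29) - 31 ≡ 37. → (29, 37)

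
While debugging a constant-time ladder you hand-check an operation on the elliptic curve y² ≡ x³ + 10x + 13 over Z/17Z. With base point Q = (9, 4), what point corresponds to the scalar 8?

Double-and-add on 8 = (1000)₂. Start with Q = (9, 4) for the leading 1-bit.
double: tangent at (9, 4): λ = (3·9² + 10)/(2·4) ≡ 15/8. 8⁻¹ ≡ 15 (mod 17), so λ ≡ 15·15 ≡ 4.
  x = λ² - 9 - 9 = 16 - 18 ≡ 15; y = λ·(9 - 15) - 4 ≡ 6. → (15, 6)
double: tangent at (15, 6): λ = (3·15² + 10)/(2·6) ≡ 5/12. 12⁻¹ ≡ 10 (mod 17) since 12·10 = 120 ≡ 1, so λ ≡ 5·10 ≡ 16.
  x = λ² - 15 - 15 = 256 - 30 ≡ 5; y = λ·(15 - 5) - 6 ≡ 1. → (5, 1)
double: tangent at (5, 1): λ = (3·5² + 10)/(2·1) ≡ 0/2. 2⁻¹ ≡ 9 (mod 17) since 2·9 = 18 ≡ 1, so λ ≡ 0·9 ≡ 0.
  x = λ² - 5 - 5 = 0 - 10 ≡ 7; y = λ·(5 - 7) - 1 ≡ 16. → (7, 16)

(7, 16)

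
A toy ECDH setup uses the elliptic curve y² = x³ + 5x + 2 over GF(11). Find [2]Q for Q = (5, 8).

(4, 8)

tangent at (5, 8): λ = (3·5² + 5)/(2·8) ≡ 3/5. 5⁻¹ ≡ 9 (mod 11), so λ ≡ 3·9 ≡ 5.
  x = λ² - 5 - 5 = 25 - 10 ≡ 4; y = λ·(5 - 4) - 8 ≡ 8. → (4, 8)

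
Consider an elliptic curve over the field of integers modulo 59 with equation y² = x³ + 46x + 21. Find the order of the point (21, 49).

5

2P: tangent at (21, 49): λ = (3·21² + 46)/(2·49) ≡ 12/39. 39⁻¹ ≡ 56 (mod 59) since 39·56 = 2184 ≡ 1, so λ ≡ 12·56 ≡ 23.
  x = λ² - 21 - 21 = 529 - 42 ≡ 15; y = λ·(21 - 15) - 49 ≡ 30. → (15, 30)
3P: (15, 30) + (21, 49). λ = (49 - 30)/(21 - 15) ≡ 19/6 mod 59. 6⁻¹ ≡ 10 (mod 59), so λ ≡ 13.
  x = λ² - 15 - 21 = 169 - 36 ≡ 15; y = λ·(15 - 15) - 30 ≡ 29. → (15, 29)
4P: (15, 29) + (21, 49). λ = (49 - 29)/(21 - 15) ≡ 20/6 mod 59. 6⁻¹ ≡ 10 (mod 59), so λ ≡ 23.
  x = λ² - 15 - 21 = 529 - 36 ≡ 21; y = λ·(15 - 21) - 29 ≡ 10. → (21, 10)
5P: (21, 10) + (21, 49): same x and y₁ ≡ -y₂, so the sum is O.
5P = O, so the order is 5.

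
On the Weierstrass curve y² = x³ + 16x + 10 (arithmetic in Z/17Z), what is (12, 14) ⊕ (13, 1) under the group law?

(12, 14) + (13, 1). λ = (1 - 14)/(13 - 12) ≡ 4/1 mod 17. 1⁻¹ ≡ 1 (mod 17) since 1·1 = 1 ≡ 1, so λ ≡ 4.
  x = λ² - 12 - 13 = 16 - 25 ≡ 8; y = λ·(12 - 8) - 14 ≡ 2. → (8, 2)

(8, 2)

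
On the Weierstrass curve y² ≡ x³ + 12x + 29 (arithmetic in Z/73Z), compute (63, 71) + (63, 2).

O

The two points share x = 63 and their y-coordinates satisfy 71 + 2 ≡ 0 (mod 73), so they are inverses. Their sum is ∞.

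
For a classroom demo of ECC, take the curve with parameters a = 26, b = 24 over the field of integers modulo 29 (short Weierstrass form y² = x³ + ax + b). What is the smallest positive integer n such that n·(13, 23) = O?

2P: tangent at (13, 23): λ = (3·13² + 26)/(2·23) ≡ 11/17. 17⁻¹ ≡ 12 (mod 29), so λ ≡ 11·12 ≡ 16.
  x = λ² - 13 - 13 = 256 - 26 ≡ 27; y = λ·(13 - 27) - 23 ≡ 14. → (27, 14)
3P: (27, 14) + (13, 23). λ = (23 - 14)/(13 - 27) ≡ 9/15 mod 29. 15⁻¹ ≡ 2 (mod 29), so λ ≡ 18.
  x = λ² - 27 - 13 = 324 - 40 ≡ 23; y = λ·(27 - 23) - 14 ≡ 0. → (23, 0)
4P: (23, 0) + (13, 23). λ = (23 - 0)/(13 - 23) ≡ 23/19 mod 29. 19⁻¹ ≡ 26 (mod 29), so λ ≡ 18.
  x = λ² - 23 - 13 = 324 - 36 ≡ 27; y = λ·(23 - 27) - 0 ≡ 15. → (27, 15)
5P: (27, 15) + (13, 23). λ = (23 - 15)/(13 - 27) ≡ 8/15 mod 29. 15⁻¹ ≡ 2 (mod 29), so λ ≡ 16.
  x = λ² - 27 - 13 = 256 - 40 ≡ 13; y = λ·(27 - 13) - 15 ≡ 6. → (13, 6)
6P: (13, 6) + (13, 23): same x and y₁ ≡ -y₂, so the sum is O.
6P = O, so the order is 6.

6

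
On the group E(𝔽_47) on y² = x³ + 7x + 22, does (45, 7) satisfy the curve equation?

no

y² = 7² ≡ 2; x³ + 7x + 22 = 91462 ≡ 0 (mod 47). 2 ≠ 0.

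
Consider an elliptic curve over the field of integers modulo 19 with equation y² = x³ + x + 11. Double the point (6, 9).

tangent at (6, 9): λ = (3·6² + 1)/(2·9) ≡ 14/18. 18⁻¹ ≡ 18 (mod 19), so λ ≡ 14·18 ≡ 5.
  x = λ² - 6 - 6 = 25 - 12 ≡ 13; y = λ·(6 - 13) - 9 ≡ 13. → (13, 13)

(13, 13)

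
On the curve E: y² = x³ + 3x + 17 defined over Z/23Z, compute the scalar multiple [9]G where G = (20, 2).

Double-and-add on 9 = (1001)₂. Start with G = (20, 2) for the leading 1-bit.
double: tangent at (20, 2): λ = (3·20² + 3)/(2·2) ≡ 7/4. 4⁻¹ ≡ 6 (mod 23), so λ ≡ 7·6 ≡ 19.
  x = λ² - 20 - 20 = 361 - 40 ≡ 22; y = λ·(20 - 22) - 2 ≡ 6. → (22, 6)
double: tangent at (22, 6): λ = (3·22² + 3)/(2·6) ≡ 6/12. 12⁻¹ ≡ 2 (mod 23) since 12·2 = 24 ≡ 1, so λ ≡ 6·2 ≡ 12.
  x = λ² - 22 - 22 = 144 - 44 ≡ 8; y = λ·(22 - 8) - 6 ≡ 1. → (8, 1)
double: tangent at (8, 1): λ = (3·8² + 3)/(2·1) ≡ 11/2. 2⁻¹ ≡ 12 (mod 23) since 2·12 = 24 ≡ 1, so λ ≡ 11·12 ≡ 17.
  x = λ² - 8 - 8 = 289 - 16 ≡ 20; y = λ·(8 - 20) - 1 ≡ 2. → (20, 2)
add G: tangent at (20, 2): λ = (3·20² + 3)/(2·2) ≡ 7/4. 4⁻¹ ≡ 6 (mod 23), so λ ≡ 7·6 ≡ 19.
  x = λ² - 20 - 20 = 361 - 40 ≡ 22; y = λ·(20 - 22) - 2 ≡ 6. → (22, 6)

(22, 6)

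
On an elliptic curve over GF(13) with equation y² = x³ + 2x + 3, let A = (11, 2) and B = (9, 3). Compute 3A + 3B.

O

First 3A:
Repeated addition: build up to 3A.
2A: tangent at (11, 2): λ = (3·11² + 2)/(2·2) ≡ 1/4. 4⁻¹ ≡ 10 (mod 13) since 4·10 = 40 ≡ 1, so λ ≡ 1·10 ≡ 10.
  x = λ² - 11 - 11 = 100 - 22 ≡ 0; y = λ·(11 - 0) - 2 ≡ 4. → (0, 4)
3A: (0, 4) + (11, 2). λ = (2 - 4)/(11 - 0) ≡ 11/11 mod 13. 11⁻¹ ≡ 6 (mod 13) since 11·6 = 66 ≡ 1, so λ ≡ 1.
  x = λ² - 0 - 11 = 1 - 11 ≡ 3; y = λ·(0 - 3) - 4 ≡ 6. → (3, 6)
3A = (3, 6).
Next 3B:
Repeated addition: build up to 3B.
2B: tangent at (9, 3): λ = (3·9² + 2)/(2·3) ≡ 11/6. 6⁻¹ ≡ 11 (mod 13), so λ ≡ 11·11 ≡ 4.
  x = λ² - 9 - 9 = 16 - 18 ≡ 11; y = λ·(9 - 11) - 3 ≡ 2. → (11, 2)
3B: (11, 2) + (9, 3). λ = (3 - 2)/(9 - 11) ≡ 1/11 mod 13. 11⁻¹ ≡ 6 (mod 13), so λ ≡ 6.
  x = λ² - 11 - 9 = 36 - 20 ≡ 3; y = λ·(11 - 3) - 2 ≡ 7. → (3, 7)
3B = (3, 7).
Finally 3A + 3B:
(3, 6) + (3, 7): same x and y₁ ≡ -y₂, so the sum is 𝒪.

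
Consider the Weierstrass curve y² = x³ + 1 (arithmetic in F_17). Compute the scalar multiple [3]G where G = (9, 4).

Repeated addition: build up to 3G.
2G: tangent at (9, 4): λ = (3·9² + 0)/(2·4) ≡ 5/8. 8⁻¹ ≡ 15 (mod 17), so λ ≡ 5·15 ≡ 7.
  x = λ² - 9 - 9 = 49 - 18 ≡ 14; y = λ·(9 - 14) - 4 ≡ 12. → (14, 12)
3G: (14, 12) + (9, 4). λ = (4 - 12)/(9 - 14) ≡ 9/12 mod 17. 12⁻¹ ≡ 10 (mod 17) since 12·10 = 120 ≡ 1, so λ ≡ 5.
  x = λ² - 14 - 9 = 25 - 23 ≡ 2; y = λ·(14 - 2) - 12 ≡ 14. → (2, 14)

(2, 14)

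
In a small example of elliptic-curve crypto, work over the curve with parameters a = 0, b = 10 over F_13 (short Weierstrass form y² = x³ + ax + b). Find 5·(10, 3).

(10, 10)

Write P = (10, 3).
Repeated addition: build up to 5P.
2P: tangent at (10, 3): λ = (3·10² + 0)/(2·3) ≡ 1/6. 6⁻¹ ≡ 11 (mod 13), so λ ≡ 1·11 ≡ 11.
  x = λ² - 10 - 10 = 121 - 20 ≡ 10; y = λ·(10 - 10) - 3 ≡ 10. → (10, 10)
3P: (10, 10) + (10, 3): same x and y₁ ≡ -y₂, so the sum is O.
4P: O + (10, 3) = (10, 3) (identity).
5P: tangent at (10, 3): λ = (3·10² + 0)/(2·3) ≡ 1/6. 6⁻¹ ≡ 11 (mod 13), so λ ≡ 1·11 ≡ 11.
  x = λ² - 10 - 10 = 121 - 20 ≡ 10; y = λ·(10 - 10) - 3 ≡ 10. → (10, 10)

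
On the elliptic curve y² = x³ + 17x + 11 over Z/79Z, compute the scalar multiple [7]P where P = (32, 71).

Repeated addition: build up to 7P.
2P: tangent at (32, 71): λ = (3·32² + 17)/(2·71) ≡ 8/63. 63⁻¹ ≡ 74 (mod 79) since 63·74 = 4662 ≡ 1, so λ ≡ 8·74 ≡ 39.
  x = λ² - 32 - 32 = 1521 - 64 ≡ 35; y = λ·(32 - 35) - 71 ≡ 49. → (35, 49)
3P: (35, 49) + (32, 71). λ = (71 - 49)/(32 - 35) ≡ 22/76 mod 79. 76⁻¹ ≡ 26 (mod 79), so λ ≡ 19.
  x = λ² - 35 - 32 = 361 - 67 ≡ 57; y = λ·(35 - 57) - 49 ≡ 7. → (57, 7)
4P: (57, 7) + (32, 71). λ = (71 - 7)/(32 - 57) ≡ 64/54 mod 79. 54⁻¹ ≡ 60 (mod 79), so λ ≡ 48.
  x = λ² - 57 - 32 = 2304 - 89 ≡ 3; y = λ·(57 - 3) - 7 ≡ 57. → (3, 57)
5P: (3, 57) + (32, 71). λ = (71 - 57)/(32 - 3) ≡ 14/29 mod 79. 29⁻¹ ≡ 30 (mod 79), so λ ≡ 25.
  x = λ² - 3 - 32 = 625 - 35 ≡ 37; y = λ·(3 - 37) - 57 ≡ 41. → (37, 41)
6P: (37, 41) + (32, 71). λ = (71 - 41)/(32 - 37) ≡ 30/74 mod 79. 74⁻¹ ≡ 63 (mod 79), so λ ≡ 73.
  x = λ² - 37 - 32 = 5329 - 69 ≡ 46; y = λ·(37 - 46) - 41 ≡ 13. → (46, 13)
7P: (46, 13) + (32, 71). λ = (71 - 13)/(32 - 46) ≡ 58/65 mod 79. 65⁻¹ ≡ 62 (mod 79), so λ ≡ 41.
  x = λ² - 46 - 32 = 1681 - 78 ≡ 23; y = λ·(46 - 23) - 13 ≡ 61. → (23, 61)

(23, 61)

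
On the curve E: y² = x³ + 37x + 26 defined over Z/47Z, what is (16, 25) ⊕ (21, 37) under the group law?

(16, 25) + (21, 37). λ = (37 - 25)/(21 - 16) ≡ 12/5 mod 47. 5⁻¹ ≡ 19 (mod 47) since 5·19 = 95 ≡ 1, so λ ≡ 40.
  x = λ² - 16 - 21 = 1600 - 37 ≡ 12; y = λ·(16 - 12) - 25 ≡ 41. → (12, 41)

(12, 41)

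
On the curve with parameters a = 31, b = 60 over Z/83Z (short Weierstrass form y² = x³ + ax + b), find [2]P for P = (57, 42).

(59, 73)

tangent at (57, 42): λ = (3·57² + 31)/(2·42) ≡ 67/1. 1⁻¹ ≡ 1 (mod 83) since 1·1 = 1 ≡ 1, so λ ≡ 67·1 ≡ 67.
  x = λ² - 57 - 57 = 4489 - 114 ≡ 59; y = λ·(57 - 59) - 42 ≡ 73. → (59, 73)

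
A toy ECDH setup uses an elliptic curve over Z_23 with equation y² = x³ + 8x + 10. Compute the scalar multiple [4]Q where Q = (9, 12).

Double-and-add on 4 = (100)₂. Start with Q = (9, 12) for the leading 1-bit.
double: tangent at (9, 12): λ = (3·9² + 8)/(2·12) ≡ 21/1. 1⁻¹ ≡ 1 (mod 23), so λ ≡ 21·1 ≡ 21.
  x = λ² - 9 - 9 = 441 - 18 ≡ 9; y = λ·(9 - 9) - 12 ≡ 11. → (9, 11)
double: tangent at (9, 11): λ = (3·9² + 8)/(2·11) ≡ 21/22. 22⁻¹ ≡ 22 (mod 23), so λ ≡ 21·22 ≡ 2.
  x = λ² - 9 - 9 = 4 - 18 ≡ 9; y = λ·(9 - 9) - 11 ≡ 12. → (9, 12)

(9, 12)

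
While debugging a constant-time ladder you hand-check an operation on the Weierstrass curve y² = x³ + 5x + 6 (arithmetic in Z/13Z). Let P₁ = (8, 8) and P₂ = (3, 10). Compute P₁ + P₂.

(11, 1)

(8, 8) + (3, 10). λ = (10 - 8)/(3 - 8) ≡ 2/8 mod 13. 8⁻¹ ≡ 5 (mod 13) since 8·5 = 40 ≡ 1, so λ ≡ 10.
  x = λ² - 8 - 3 = 100 - 11 ≡ 11; y = λ·(8 - 11) - 8 ≡ 1. → (11, 1)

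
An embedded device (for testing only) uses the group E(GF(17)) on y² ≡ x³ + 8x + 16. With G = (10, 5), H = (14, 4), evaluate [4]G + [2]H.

First 4G:
Repeated addition: build up to 4G.
2G: tangent at (10, 5): λ = (3·10² + 8)/(2·5) ≡ 2/10. 10⁻¹ ≡ 12 (mod 17) since 10·12 = 120 ≡ 1, so λ ≡ 2·12 ≡ 7.
  x = λ² - 10 - 10 = 49 - 20 ≡ 12; y = λ·(10 - 12) - 5 ≡ 15. → (12, 15)
3G: (12, 15) + (10, 5). λ = (5 - 15)/(10 - 12) ≡ 7/15 mod 17. 15⁻¹ ≡ 8 (mod 17), so λ ≡ 5.
  x = λ² - 12 - 10 = 25 - 22 ≡ 3; y = λ·(12 - 3) - 15 ≡ 13. → (3, 13)
4G: (3, 13) + (10, 5). λ = (5 - 13)/(10 - 3) ≡ 9/7 mod 17. 7⁻¹ ≡ 5 (mod 17) since 7·5 = 35 ≡ 1, so λ ≡ 11.
  x = λ² - 3 - 10 = 121 - 13 ≡ 6; y = λ·(3 - 6) - 13 ≡ 5. → (6, 5)
4G = (6, 5).
Next 2H:
Repeated addition: build up to 2H.
2H: tangent at (14, 4): λ = (3·14² + 8)/(2·4) ≡ 1/8. 8⁻¹ ≡ 15 (mod 17) since 8·15 = 120 ≡ 1, so λ ≡ 1·15 ≡ 15.
  x = λ² - 14 - 14 = 225 - 28 ≡ 10; y = λ·(14 - 10) - 4 ≡ 5. → (10, 5)
2H = (10, 5).
Finally 4G + 2H:
(6, 5) + (10, 5). λ = (5 - 5)/(10 - 6) ≡ 0/4 mod 17. 4⁻¹ ≡ 13 (mod 17), so λ ≡ 0.
  x = λ² - 6 - 10 = 0 - 16 ≡ 1; y = λ·(6 - 1) - 5 ≡ 12. → (1, 12)

(1, 12)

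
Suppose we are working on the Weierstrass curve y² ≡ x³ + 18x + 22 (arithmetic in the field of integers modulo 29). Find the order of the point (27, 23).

5

2P: tangent at (27, 23): λ = (3·27² + 18)/(2·23) ≡ 1/17. 17⁻¹ ≡ 12 (mod 29), so λ ≡ 1·12 ≡ 12.
  x = λ² - 27 - 27 = 144 - 54 ≡ 3; y = λ·(27 - 3) - 23 ≡ 4. → (3, 4)
3P: (3, 4) + (27, 23). λ = (23 - 4)/(27 - 3) ≡ 19/24 mod 29. 24⁻¹ ≡ 23 (mod 29), so λ ≡ 2.
  x = λ² - 3 - 27 = 4 - 30 ≡ 3; y = λ·(3 - 3) - 4 ≡ 25. → (3, 25)
4P: (3, 25) + (27, 23). λ = (23 - 25)/(27 - 3) ≡ 27/24 mod 29. 24⁻¹ ≡ 23 (mod 29), so λ ≡ 12.
  x = λ² - 3 - 27 = 144 - 30 ≡ 27; y = λ·(3 - 27) - 25 ≡ 6. → (27, 6)
5P: (27, 6) + (27, 23): same x and y₁ ≡ -y₂, so the sum is O.
5P = O, so the order is 5.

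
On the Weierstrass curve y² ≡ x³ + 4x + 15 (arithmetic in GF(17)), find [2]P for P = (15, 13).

tangent at (15, 13): λ = (3·15² + 4)/(2·13) ≡ 16/9. 9⁻¹ ≡ 2 (mod 17) since 9·2 = 18 ≡ 1, so λ ≡ 16·2 ≡ 15.
  x = λ² - 15 - 15 = 225 - 30 ≡ 8; y = λ·(15 - 8) - 13 ≡ 7. → (8, 7)

(8, 7)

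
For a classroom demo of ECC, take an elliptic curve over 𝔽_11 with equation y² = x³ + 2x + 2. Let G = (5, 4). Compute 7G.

(1, 4)

Double-and-add on 7 = (111)₂. Start with G = (5, 4) for the leading 1-bit.
double: tangent at (5, 4): λ = (3·5² + 2)/(2·4) ≡ 0/8. 8⁻¹ ≡ 7 (mod 11), so λ ≡ 0·7 ≡ 0.
  x = λ² - 5 - 5 = 0 - 10 ≡ 1; y = λ·(5 - 1) - 4 ≡ 7. → (1, 7)
add G: (1, 7) + (5, 4). λ = (4 - 7)/(5 - 1) ≡ 8/4 mod 11. 4⁻¹ ≡ 3 (mod 11) since 4·3 = 12 ≡ 1, so λ ≡ 2.
  x = λ² - 1 - 5 = 4 - 6 ≡ 9; y = λ·(1 - 9) - 7 ≡ 10. → (9, 10)
double: tangent at (9, 10): λ = (3·9² + 2)/(2·10) ≡ 3/9. 9⁻¹ ≡ 5 (mod 11), so λ ≡ 3·5 ≡ 4.
  x = λ² - 9 - 9 = 16 - 18 ≡ 9; y = λ·(9 - 9) - 10 ≡ 1. → (9, 1)
add G: (9, 1) + (5, 4). λ = (4 - 1)/(5 - 9) ≡ 3/7 mod 11. 7⁻¹ ≡ 8 (mod 11) since 7·8 = 56 ≡ 1, so λ ≡ 2.
  x = λ² - 9 - 5 = 4 - 14 ≡ 1; y = λ·(9 - 1) - 1 ≡ 4. → (1, 4)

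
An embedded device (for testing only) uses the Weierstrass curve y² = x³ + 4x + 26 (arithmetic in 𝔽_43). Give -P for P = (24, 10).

-(24, 10) = (24, -10 mod 43) = (24, 33).

(24, 33)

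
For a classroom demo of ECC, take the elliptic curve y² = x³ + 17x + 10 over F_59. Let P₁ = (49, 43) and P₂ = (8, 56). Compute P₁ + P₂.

(18, 22)

(49, 43) + (8, 56). λ = (56 - 43)/(8 - 49) ≡ 13/18 mod 59. 18⁻¹ ≡ 23 (mod 59), so λ ≡ 4.
  x = λ² - 49 - 8 = 16 - 57 ≡ 18; y = λ·(49 - 18) - 43 ≡ 22. → (18, 22)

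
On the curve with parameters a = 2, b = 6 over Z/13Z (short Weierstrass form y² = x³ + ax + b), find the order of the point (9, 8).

8

2P: tangent at (9, 8): λ = (3·9² + 2)/(2·8) ≡ 11/3. 3⁻¹ ≡ 9 (mod 13), so λ ≡ 11·9 ≡ 8.
  x = λ² - 9 - 9 = 64 - 18 ≡ 7; y = λ·(9 - 7) - 8 ≡ 8. → (7, 8)
3P: (7, 8) + (9, 8). λ = (8 - 8)/(9 - 7) ≡ 0/2 mod 13. 2⁻¹ ≡ 7 (mod 13) since 2·7 = 14 ≡ 1, so λ ≡ 0.
  x = λ² - 7 - 9 = 0 - 16 ≡ 10; y = λ·(7 - 10) - 8 ≡ 5. → (10, 5)
4P: (10, 5) + (9, 8). λ = (8 - 5)/(9 - 10) ≡ 3/12 mod 13. 12⁻¹ ≡ 12 (mod 13), so λ ≡ 10.
  x = λ² - 10 - 9 = 100 - 19 ≡ 3; y = λ·(10 - 3) - 5 ≡ 0. → (3, 0)
5P: (3, 0) + (9, 8). λ = (8 - 0)/(9 - 3) ≡ 8/6 mod 13. 6⁻¹ ≡ 11 (mod 13), so λ ≡ 10.
  x = λ² - 3 - 9 = 100 - 12 ≡ 10; y = λ·(3 - 10) - 0 ≡ 8. → (10, 8)
6P: (10, 8) + (9, 8). λ = (8 - 8)/(9 - 10) ≡ 0/12 mod 13. 12⁻¹ ≡ 12 (mod 13), so λ ≡ 0.
  x = λ² - 10 - 9 = 0 - 19 ≡ 7; y = λ·(10 - 7) - 8 ≡ 5. → (7, 5)
7P: (7, 5) + (9, 8). λ = (8 - 5)/(9 - 7) ≡ 3/2 mod 13. 2⁻¹ ≡ 7 (mod 13), so λ ≡ 8.
  x = λ² - 7 - 9 = 64 - 16 ≡ 9; y = λ·(7 - 9) - 5 ≡ 5. → (9, 5)
8P: (9, 5) + (9, 8): same x and y₁ ≡ -y₂, so the sum is O.
8P = O, so the order is 8.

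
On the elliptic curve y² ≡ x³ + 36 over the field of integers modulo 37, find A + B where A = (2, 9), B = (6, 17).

(2, 9) + (6, 17). λ = (17 - 9)/(6 - 2) ≡ 8/4 mod 37. 4⁻¹ ≡ 28 (mod 37), so λ ≡ 2.
  x = λ² - 2 - 6 = 4 - 8 ≡ 33; y = λ·(2 - 33) - 9 ≡ 3. → (33, 3)

(33, 3)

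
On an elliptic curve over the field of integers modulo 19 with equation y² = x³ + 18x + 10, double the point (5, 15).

(15, 11)

tangent at (5, 15): λ = (3·5² + 18)/(2·15) ≡ 17/11. 11⁻¹ ≡ 7 (mod 19), so λ ≡ 17·7 ≡ 5.
  x = λ² - 5 - 5 = 25 - 10 ≡ 15; y = λ·(5 - 15) - 15 ≡ 11. → (15, 11)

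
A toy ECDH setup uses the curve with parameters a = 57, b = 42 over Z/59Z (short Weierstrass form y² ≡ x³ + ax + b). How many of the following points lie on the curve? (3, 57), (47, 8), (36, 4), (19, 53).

2

(3, 57): 57² ≡ 4, rhs ≡ 4 → on.
(47, 8): 8² ≡ 5, rhs ≡ 49 → off.
(36, 4): 4² ≡ 16, rhs ≡ 16 → on.
(19, 53): 53² ≡ 36, rhs ≡ 19 → off.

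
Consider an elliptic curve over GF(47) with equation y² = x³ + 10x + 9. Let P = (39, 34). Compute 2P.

tangent at (39, 34): λ = (3·39² + 10)/(2·34) ≡ 14/21. 21⁻¹ ≡ 9 (mod 47), so λ ≡ 14·9 ≡ 32.
  x = λ² - 39 - 39 = 1024 - 78 ≡ 6; y = λ·(39 - 6) - 34 ≡ 35. → (6, 35)

(6, 35)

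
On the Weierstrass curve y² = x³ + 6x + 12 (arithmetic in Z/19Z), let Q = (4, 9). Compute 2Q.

tangent at (4, 9): λ = (3·4² + 6)/(2·9) ≡ 16/18. 18⁻¹ ≡ 18 (mod 19), so λ ≡ 16·18 ≡ 3.
  x = λ² - 4 - 4 = 9 - 8 ≡ 1; y = λ·(4 - 1) - 9 ≡ 0. → (1, 0)

(1, 0)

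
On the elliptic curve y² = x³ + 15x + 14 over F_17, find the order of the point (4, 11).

2P: tangent at (4, 11): λ = (3·4² + 15)/(2·11) ≡ 12/5. 5⁻¹ ≡ 7 (mod 17), so λ ≡ 12·7 ≡ 16.
  x = λ² - 4 - 4 = 256 - 8 ≡ 10; y = λ·(4 - 10) - 11 ≡ 12. → (10, 12)
3P: (10, 12) + (4, 11). λ = (11 - 12)/(4 - 10) ≡ 16/11 mod 17. 11⁻¹ ≡ 14 (mod 17) since 11·14 = 154 ≡ 1, so λ ≡ 3.
  x = λ² - 10 - 4 = 9 - 14 ≡ 12; y = λ·(10 - 12) - 12 ≡ 16. → (12, 16)
4P: (12, 16) + (4, 11). λ = (11 - 16)/(4 - 12) ≡ 12/9 mod 17. 9⁻¹ ≡ 2 (mod 17), so λ ≡ 7.
  x = λ² - 12 - 4 = 49 - 16 ≡ 16; y = λ·(12 - 16) - 16 ≡ 7. → (16, 7)
5P: (16, 7) + (4, 11). λ = (11 - 7)/(4 - 16) ≡ 4/5 mod 17. 5⁻¹ ≡ 7 (mod 17) since 5·7 = 35 ≡ 1, so λ ≡ 11.
  x = λ² - 16 - 4 = 121 - 20 ≡ 16; y = λ·(16 - 16) - 7 ≡ 10. → (16, 10)
6P: (16, 10) + (4, 11). λ = (11 - 10)/(4 - 16) ≡ 1/5 mod 17. 5⁻¹ ≡ 7 (mod 17) since 5·7 = 35 ≡ 1, so λ ≡ 7.
  x = λ² - 16 - 4 = 49 - 20 ≡ 12; y = λ·(16 - 12) - 10 ≡ 1. → (12, 1)
7P: (12, 1) + (4, 11). λ = (11 - 1)/(4 - 12) ≡ 10/9 mod 17. 9⁻¹ ≡ 2 (mod 17), so λ ≡ 3.
  x = λ² - 12 - 4 = 9 - 16 ≡ 10; y = λ·(12 - 10) - 1 ≡ 5. → (10, 5)
8P: (10, 5) + (4, 11). λ = (11 - 5)/(4 - 10) ≡ 6/11 mod 17. 11⁻¹ ≡ 14 (mod 17) since 11·14 = 154 ≡ 1, so λ ≡ 16.
  x = λ² - 10 - 4 = 256 - 14 ≡ 4; y = λ·(10 - 4) - 5 ≡ 6. → (4, 6)
9P: (4, 6) + (4, 11): same x and y₁ ≡ -y₂, so the sum is 𝒪.
9P = 𝒪, so the order is 9.

9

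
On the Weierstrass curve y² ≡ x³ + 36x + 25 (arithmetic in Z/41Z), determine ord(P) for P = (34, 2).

3

2P: tangent at (34, 2): λ = (3·34² + 36)/(2·2) ≡ 19/4. 4⁻¹ ≡ 31 (mod 41), so λ ≡ 19·31 ≡ 15.
  x = λ² - 34 - 34 = 225 - 68 ≡ 34; y = λ·(34 - 34) - 2 ≡ 39. → (34, 39)
3P: (34, 39) + (34, 2): same x and y₁ ≡ -y₂, so the sum is 𝒪.
3P = 𝒪, so the order is 3.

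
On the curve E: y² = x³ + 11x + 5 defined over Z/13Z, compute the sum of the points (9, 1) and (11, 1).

(9, 1) + (11, 1). λ = (1 - 1)/(11 - 9) ≡ 0/2 mod 13. 2⁻¹ ≡ 7 (mod 13) since 2·7 = 14 ≡ 1, so λ ≡ 0.
  x = λ² - 9 - 11 = 0 - 20 ≡ 6; y = λ·(9 - 6) - 1 ≡ 12. → (6, 12)

(6, 12)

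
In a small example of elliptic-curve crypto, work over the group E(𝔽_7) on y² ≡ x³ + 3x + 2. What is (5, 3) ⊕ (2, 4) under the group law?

(5, 3) + (2, 4). λ = (4 - 3)/(2 - 5) ≡ 1/4 mod 7. 4⁻¹ ≡ 2 (mod 7), so λ ≡ 2.
  x = λ² - 5 - 2 = 4 - 7 ≡ 4; y = λ·(5 - 4) - 3 ≡ 6. → (4, 6)

(4, 6)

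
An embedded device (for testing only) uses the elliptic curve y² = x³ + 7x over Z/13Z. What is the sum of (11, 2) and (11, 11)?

O

The two points share x = 11 and their y-coordinates satisfy 2 + 11 ≡ 0 (mod 13), so they are inverses. Their sum is O.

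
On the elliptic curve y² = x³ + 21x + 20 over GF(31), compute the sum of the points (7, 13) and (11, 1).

(22, 1)

(7, 13) + (11, 1). λ = (1 - 13)/(11 - 7) ≡ 19/4 mod 31. 4⁻¹ ≡ 8 (mod 31), so λ ≡ 28.
  x = λ² - 7 - 11 = 784 - 18 ≡ 22; y = λ·(7 - 22) - 13 ≡ 1. → (22, 1)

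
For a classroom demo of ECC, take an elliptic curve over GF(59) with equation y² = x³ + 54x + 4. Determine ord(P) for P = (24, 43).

4

2P: tangent at (24, 43): λ = (3·24² + 54)/(2·43) ≡ 12/27. 27⁻¹ ≡ 35 (mod 59), so λ ≡ 12·35 ≡ 7.
  x = λ² - 24 - 24 = 49 - 48 ≡ 1; y = λ·(24 - 1) - 43 ≡ 0. → (1, 0)
3P: (1, 0) + (24, 43). λ = (43 - 0)/(24 - 1) ≡ 43/23 mod 59. 23⁻¹ ≡ 18 (mod 59) since 23·18 = 414 ≡ 1, so λ ≡ 7.
  x = λ² - 1 - 24 = 49 - 25 ≡ 24; y = λ·(1 - 24) - 0 ≡ 16. → (24, 16)
4P: (24, 16) + (24, 43): same x and y₁ ≡ -y₂, so the sum is O.
4P = O, so the order is 4.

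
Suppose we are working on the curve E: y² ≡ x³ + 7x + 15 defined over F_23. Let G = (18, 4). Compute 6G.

(9, 5)

Double-and-add on 6 = (110)₂. Start with G = (18, 4) for the leading 1-bit.
double: tangent at (18, 4): λ = (3·18² + 7)/(2·4) ≡ 13/8. 8⁻¹ ≡ 3 (mod 23) since 8·3 = 24 ≡ 1, so λ ≡ 13·3 ≡ 16.
  x = λ² - 18 - 18 = 256 - 36 ≡ 13; y = λ·(18 - 13) - 4 ≡ 7. → (13, 7)
add G: (13, 7) + (18, 4). λ = (4 - 7)/(18 - 13) ≡ 20/5 mod 23. 5⁻¹ ≡ 14 (mod 23) since 5·14 = 70 ≡ 1, so λ ≡ 4.
  x = λ² - 13 - 18 = 16 - 31 ≡ 8; y = λ·(13 - 8) - 7 ≡ 13. → (8, 13)
double: tangent at (8, 13): λ = (3·8² + 7)/(2·13) ≡ 15/3. 3⁻¹ ≡ 8 (mod 23) since 3·8 = 24 ≡ 1, so λ ≡ 15·8 ≡ 5.
  x = λ² - 8 - 8 = 25 - 16 ≡ 9; y = λ·(8 - 9) - 13 ≡ 5. → (9, 5)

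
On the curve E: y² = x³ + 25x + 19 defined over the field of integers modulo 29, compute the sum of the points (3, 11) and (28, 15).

(28, 14)

(3, 11) + (28, 15). λ = (15 - 11)/(28 - 3) ≡ 4/25 mod 29. 25⁻¹ ≡ 7 (mod 29) since 25·7 = 175 ≡ 1, so λ ≡ 28.
  x = λ² - 3 - 28 = 784 - 31 ≡ 28; y = λ·(3 - 28) - 11 ≡ 14. → (28, 14)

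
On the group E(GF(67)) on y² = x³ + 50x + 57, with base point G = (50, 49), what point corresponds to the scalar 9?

(30, 45)

Repeated addition: build up to 9G.
2G: tangent at (50, 49): λ = (3·50² + 50)/(2·49) ≡ 46/31. 31⁻¹ ≡ 13 (mod 67) since 31·13 = 403 ≡ 1, so λ ≡ 46·13 ≡ 62.
  x = λ² - 50 - 50 = 3844 - 100 ≡ 59; y = λ·(50 - 59) - 49 ≡ 63. → (59, 63)
3G: (59, 63) + (50, 49). λ = (49 - 63)/(50 - 59) ≡ 53/58 mod 67. 58⁻¹ ≡ 52 (mod 67), so λ ≡ 9.
  x = λ² - 59 - 50 = 81 - 109 ≡ 39; y = λ·(59 - 39) - 63 ≡ 50. → (39, 50)
4G: (39, 50) + (50, 49). λ = (49 - 50)/(50 - 39) ≡ 66/11 mod 67. 11⁻¹ ≡ 61 (mod 67), so λ ≡ 6.
  x = λ² - 39 - 50 = 36 - 89 ≡ 14; y = λ·(39 - 14) - 50 ≡ 33. → (14, 33)
5G: (14, 33) + (50, 49). λ = (49 - 33)/(50 - 14) ≡ 16/36 mod 67. 36⁻¹ ≡ 54 (mod 67) since 36·54 = 1944 ≡ 1, so λ ≡ 60.
  x = λ² - 14 - 50 = 3600 - 64 ≡ 52; y = λ·(14 - 52) - 33 ≡ 32. → (52, 32)
6G: (52, 32) + (50, 49). λ = (49 - 32)/(50 - 52) ≡ 17/65 mod 67. 65⁻¹ ≡ 33 (mod 67), so λ ≡ 25.
  x = λ² - 52 - 50 = 625 - 102 ≡ 54; y = λ·(52 - 54) - 32 ≡ 52. → (54, 52)
7G: (54, 52) + (50, 49). λ = (49 - 52)/(50 - 54) ≡ 64/63 mod 67. 63⁻¹ ≡ 50 (mod 67) since 63·50 = 3150 ≡ 1, so λ ≡ 51.
  x = λ² - 54 - 50 = 2601 - 104 ≡ 18; y = λ·(54 - 18) - 52 ≡ 42. → (18, 42)
8G: (18, 42) + (50, 49). λ = (49 - 42)/(50 - 18) ≡ 7/32 mod 67. 32⁻¹ ≡ 44 (mod 67), so λ ≡ 40.
  x = λ² - 18 - 50 = 1600 - 68 ≡ 58; y = λ·(18 - 58) - 42 ≡ 33. → (58, 33)
9G: (58, 33) + (50, 49). λ = (49 - 33)/(50 - 58) ≡ 16/59 mod 67. 59⁻¹ ≡ 25 (mod 67), so λ ≡ 65.
  x = λ² - 58 - 50 = 4225 - 108 ≡ 30; y = λ·(58 - 30) - 33 ≡ 45. → (30, 45)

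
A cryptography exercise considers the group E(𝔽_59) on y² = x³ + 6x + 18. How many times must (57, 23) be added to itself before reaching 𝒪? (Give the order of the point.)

9

2P: tangent at (57, 23): λ = (3·57² + 6)/(2·23) ≡ 18/46. 46⁻¹ ≡ 9 (mod 59) since 46·9 = 414 ≡ 1, so λ ≡ 18·9 ≡ 44.
  x = λ² - 57 - 57 = 1936 - 114 ≡ 52; y = λ·(57 - 52) - 23 ≡ 20. → (52, 20)
3P: (52, 20) + (57, 23). λ = (23 - 20)/(57 - 52) ≡ 3/5 mod 59. 5⁻¹ ≡ 12 (mod 59), so λ ≡ 36.
  x = λ² - 52 - 57 = 1296 - 109 ≡ 7; y = λ·(52 - 7) - 20 ≡ 7. → (7, 7)
4P: (7, 7) + (57, 23). λ = (23 - 7)/(57 - 7) ≡ 16/50 mod 59. 50⁻¹ ≡ 13 (mod 59), so λ ≡ 31.
  x = λ² - 7 - 57 = 961 - 64 ≡ 12; y = λ·(7 - 12) - 7 ≡ 15. → (12, 15)
5P: (12, 15) + (57, 23). λ = (23 - 15)/(57 - 12) ≡ 8/45 mod 59. 45⁻¹ ≡ 21 (mod 59), so λ ≡ 50.
  x = λ² - 12 - 57 = 2500 - 69 ≡ 12; y = λ·(12 - 12) - 15 ≡ 44. → (12, 44)
6P: (12, 44) + (57, 23). λ = (23 - 44)/(57 - 12) ≡ 38/45 mod 59. 45⁻¹ ≡ 21 (mod 59), so λ ≡ 31.
  x = λ² - 12 - 57 = 961 - 69 ≡ 7; y = λ·(12 - 7) - 44 ≡ 52. → (7, 52)
7P: (7, 52) + (57, 23). λ = (23 - 52)/(57 - 7) ≡ 30/50 mod 59. 50⁻¹ ≡ 13 (mod 59) since 50·13 = 650 ≡ 1, so λ ≡ 36.
  x = λ² - 7 - 57 = 1296 - 64 ≡ 52; y = λ·(7 - 52) - 52 ≡ 39. → (52, 39)
8P: (52, 39) + (57, 23). λ = (23 - 39)/(57 - 52) ≡ 43/5 mod 59. 5⁻¹ ≡ 12 (mod 59), so λ ≡ 44.
  x = λ² - 52 - 57 = 1936 - 109 ≡ 57; y = λ·(52 - 57) - 39 ≡ 36. → (57, 36)
9P: (57, 36) + (57, 23): same x and y₁ ≡ -y₂, so the sum is 𝒪.
9P = 𝒪, so the order is 9.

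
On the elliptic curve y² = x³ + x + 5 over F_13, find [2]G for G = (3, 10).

tangent at (3, 10): λ = (3·3² + 1)/(2·10) ≡ 2/7. 7⁻¹ ≡ 2 (mod 13), so λ ≡ 2·2 ≡ 4.
  x = λ² - 3 - 3 = 16 - 6 ≡ 10; y = λ·(3 - 10) - 10 ≡ 1. → (10, 1)

(10, 1)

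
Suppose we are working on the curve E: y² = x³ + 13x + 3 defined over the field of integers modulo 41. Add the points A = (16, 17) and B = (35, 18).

(36, 10)

(16, 17) + (35, 18). λ = (18 - 17)/(35 - 16) ≡ 1/19 mod 41. 19⁻¹ ≡ 13 (mod 41), so λ ≡ 13.
  x = λ² - 16 - 35 = 169 - 51 ≡ 36; y = λ·(16 - 36) - 17 ≡ 10. → (36, 10)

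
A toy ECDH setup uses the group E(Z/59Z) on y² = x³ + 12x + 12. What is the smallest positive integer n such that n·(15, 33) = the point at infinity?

2P: tangent at (15, 33): λ = (3·15² + 12)/(2·33) ≡ 38/7. 7⁻¹ ≡ 17 (mod 59), so λ ≡ 38·17 ≡ 56.
  x = λ² - 15 - 15 = 3136 - 30 ≡ 38; y = λ·(15 - 38) - 33 ≡ 36. → (38, 36)
3P: (38, 36) + (15, 33). λ = (33 - 36)/(15 - 38) ≡ 56/36 mod 59. 36⁻¹ ≡ 41 (mod 59) since 36·41 = 1476 ≡ 1, so λ ≡ 54.
  x = λ² - 38 - 15 = 2916 - 53 ≡ 31; y = λ·(38 - 31) - 36 ≡ 47. → (31, 47)
4P: (31, 47) + (15, 33). λ = (33 - 47)/(15 - 31) ≡ 45/43 mod 59. 43⁻¹ ≡ 11 (mod 59), so λ ≡ 23.
  x = λ² - 31 - 15 = 529 - 46 ≡ 11; y = λ·(31 - 11) - 47 ≡ 0. → (11, 0)
5P: (11, 0) + (15, 33). λ = (33 - 0)/(15 - 11) ≡ 33/4 mod 59. 4⁻¹ ≡ 15 (mod 59), so λ ≡ 23.
  x = λ² - 11 - 15 = 529 - 26 ≡ 31; y = λ·(11 - 31) - 0 ≡ 12. → (31, 12)
6P: (31, 12) + (15, 33). λ = (33 - 12)/(15 - 31) ≡ 21/43 mod 59. 43⁻¹ ≡ 11 (mod 59), so λ ≡ 54.
  x = λ² - 31 - 15 = 2916 - 46 ≡ 38; y = λ·(31 - 38) - 12 ≡ 23. → (38, 23)
7P: (38, 23) + (15, 33). λ = (33 - 23)/(15 - 38) ≡ 10/36 mod 59. 36⁻¹ ≡ 41 (mod 59), so λ ≡ 56.
  x = λ² - 38 - 15 = 3136 - 53 ≡ 15; y = λ·(38 - 15) - 23 ≡ 26. → (15, 26)
8P: (15, 26) + (15, 33): same x and y₁ ≡ -y₂, so the sum is the point at infinity.
8P = the point at infinity, so the order is 8.

8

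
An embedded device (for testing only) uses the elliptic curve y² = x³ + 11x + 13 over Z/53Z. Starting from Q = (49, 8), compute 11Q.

Double-and-add on 11 = (1011)₂. Start with Q = (49, 8) for the leading 1-bit.
double: tangent at (49, 8): λ = (3·49² + 11)/(2·8) ≡ 6/16. 16⁻¹ ≡ 10 (mod 53), so λ ≡ 6·10 ≡ 7.
  x = λ² - 49 - 49 = 49 - 98 ≡ 4; y = λ·(49 - 4) - 8 ≡ 42. → (4, 42)
double: tangent at (4, 42): λ = (3·4² + 11)/(2·42) ≡ 6/31. 31⁻¹ ≡ 12 (mod 53) since 31·12 = 372 ≡ 1, so λ ≡ 6·12 ≡ 19.
  x = λ² - 4 - 4 = 361 - 8 ≡ 35; y = λ·(4 - 35) - 42 ≡ 5. → (35, 5)
add Q: (35, 5) + (49, 8). λ = (8 - 5)/(49 - 35) ≡ 3/14 mod 53. 14⁻¹ ≡ 19 (mod 53) since 14·19 = 266 ≡ 1, so λ ≡ 4.
  x = λ² - 35 - 49 = 16 - 84 ≡ 38; y = λ·(35 - 38) - 5 ≡ 36. → (38, 36)
double: tangent at (38, 36): λ = (3·38² + 11)/(2·36) ≡ 50/19. 19⁻¹ ≡ 14 (mod 53) since 19·14 = 266 ≡ 1, so λ ≡ 50·14 ≡ 11.
  x = λ² - 38 - 38 = 121 - 76 ≡ 45; y = λ·(38 - 45) - 36 ≡ 46. → (45, 46)
add Q: (45, 46) + (49, 8). λ = (8 - 46)/(49 - 45) ≡ 15/4 mod 53. 4⁻¹ ≡ 40 (mod 53) since 4·40 = 160 ≡ 1, so λ ≡ 17.
  x = λ² - 45 - 49 = 289 - 94 ≡ 36; y = λ·(45 - 36) - 46 ≡ 1. → (36, 1)

(36, 1)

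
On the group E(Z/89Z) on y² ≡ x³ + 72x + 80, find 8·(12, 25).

Write P = (12, 25).
Repeated addition: build up to 8P.
2P: tangent at (12, 25): λ = (3·12² + 72)/(2·25) ≡ 59/50. 50⁻¹ ≡ 73 (mod 89) since 50·73 = 3650 ≡ 1, so λ ≡ 59·73 ≡ 35.
  x = λ² - 12 - 12 = 1225 - 24 ≡ 44; y = λ·(12 - 44) - 25 ≡ 12. → (44, 12)
3P: (44, 12) + (12, 25). λ = (25 - 12)/(12 - 44) ≡ 13/57 mod 89. 57⁻¹ ≡ 25 (mod 89) since 57·25 = 1425 ≡ 1, so λ ≡ 58.
  x = λ² - 44 - 12 = 3364 - 56 ≡ 15; y = λ·(44 - 15) - 12 ≡ 68. → (15, 68)
4P: (15, 68) + (12, 25). λ = (25 - 68)/(12 - 15) ≡ 46/86 mod 89. 86⁻¹ ≡ 59 (mod 89) since 86·59 = 5074 ≡ 1, so λ ≡ 44.
  x = λ² - 15 - 12 = 1936 - 27 ≡ 40; y = λ·(15 - 40) - 68 ≡ 78. → (40, 78)
5P: (40, 78) + (12, 25). λ = (25 - 78)/(12 - 40) ≡ 36/61 mod 89. 61⁻¹ ≡ 54 (mod 89) since 61·54 = 3294 ≡ 1, so λ ≡ 75.
  x = λ² - 40 - 12 = 5625 - 52 ≡ 55; y = λ·(40 - 55) - 78 ≡ 43. → (55, 43)
6P: (55, 43) + (12, 25). λ = (25 - 43)/(12 - 55) ≡ 71/46 mod 89. 46⁻¹ ≡ 60 (mod 89) since 46·60 = 2760 ≡ 1, so λ ≡ 77.
  x = λ² - 55 - 12 = 5929 - 67 ≡ 77; y = λ·(55 - 77) - 43 ≡ 43. → (77, 43)
7P: (77, 43) + (12, 25). λ = (25 - 43)/(12 - 77) ≡ 71/24 mod 89. 24⁻¹ ≡ 26 (mod 89), so λ ≡ 66.
  x = λ² - 77 - 12 = 4356 - 89 ≡ 84; y = λ·(77 - 84) - 43 ≡ 29. → (84, 29)
8P: (84, 29) + (12, 25). λ = (25 - 29)/(12 - 84) ≡ 85/17 mod 89. 17⁻¹ ≡ 21 (mod 89), so λ ≡ 5.
  x = λ² - 84 - 12 = 25 - 96 ≡ 18; y = λ·(84 - 18) - 29 ≡ 34. → (18, 34)

(18, 34)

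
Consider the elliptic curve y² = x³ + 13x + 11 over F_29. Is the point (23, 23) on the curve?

yes

y² = 23² ≡ 7; x³ + 13x + 11 = 12477 ≡ 7 (mod 29). 7 = 7.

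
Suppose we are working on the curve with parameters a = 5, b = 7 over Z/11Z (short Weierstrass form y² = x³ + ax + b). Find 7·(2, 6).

Write G = (2, 6).
Repeated addition: build up to 7G.
2G: tangent at (2, 6): λ = (3·2² + 5)/(2·6) ≡ 6/1. 1⁻¹ ≡ 1 (mod 11), so λ ≡ 6·1 ≡ 6.
  x = λ² - 2 - 2 = 36 - 4 ≡ 10; y = λ·(2 - 10) - 6 ≡ 1. → (10, 1)
3G: (10, 1) + (2, 6). λ = (6 - 1)/(2 - 10) ≡ 5/3 mod 11. 3⁻¹ ≡ 4 (mod 11), so λ ≡ 9.
  x = λ² - 10 - 2 = 81 - 12 ≡ 3; y = λ·(10 - 3) - 1 ≡ 7. → (3, 7)
4G: (3, 7) + (2, 6). λ = (6 - 7)/(2 - 3) ≡ 10/10 mod 11. 10⁻¹ ≡ 10 (mod 11), so λ ≡ 1.
  x = λ² - 3 - 2 = 1 - 5 ≡ 7; y = λ·(3 - 7) - 7 ≡ 0. → (7, 0)
5G: (7, 0) + (2, 6). λ = (6 - 0)/(2 - 7) ≡ 6/6 mod 11. 6⁻¹ ≡ 2 (mod 11), so λ ≡ 1.
  x = λ² - 7 - 2 = 1 - 9 ≡ 3; y = λ·(7 - 3) - 0 ≡ 4. → (3, 4)
6G: (3, 4) + (2, 6). λ = (6 - 4)/(2 - 3) ≡ 2/10 mod 11. 10⁻¹ ≡ 10 (mod 11), so λ ≡ 9.
  x = λ² - 3 - 2 = 81 - 5 ≡ 10; y = λ·(3 - 10) - 4 ≡ 10. → (10, 10)
7G: (10, 10) + (2, 6). λ = (6 - 10)/(2 - 10) ≡ 7/3 mod 11. 3⁻¹ ≡ 4 (mod 11), so λ ≡ 6.
  x = λ² - 10 - 2 = 36 - 12 ≡ 2; y = λ·(10 - 2) - 10 ≡ 5. → (2, 5)

(2, 5)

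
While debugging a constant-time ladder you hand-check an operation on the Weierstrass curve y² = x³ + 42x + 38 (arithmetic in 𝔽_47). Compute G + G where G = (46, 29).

(30, 45)

tangent at (46, 29): λ = (3·46² + 42)/(2·29) ≡ 45/11. 11⁻¹ ≡ 30 (mod 47), so λ ≡ 45·30 ≡ 34.
  x = λ² - 46 - 46 = 1156 - 92 ≡ 30; y = λ·(46 - 30) - 29 ≡ 45. → (30, 45)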